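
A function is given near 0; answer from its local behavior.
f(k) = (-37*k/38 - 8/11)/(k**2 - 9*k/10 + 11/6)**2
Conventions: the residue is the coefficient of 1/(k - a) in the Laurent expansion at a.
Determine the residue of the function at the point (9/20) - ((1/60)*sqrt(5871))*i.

The residue is -((1461450/800438441)*sqrt(5871))*i.

The factor k**2 - 9*k/10 + 11/6 splits as (k - a)(k - a') with a = (9/20) - ((1/60)*sqrt(5871))*i, a' = (9/20) + ((1/60)*sqrt(5871))*i. At the order-2 pole a set g(k) = (k - a)^2*f(k) = [-37*k/38 - 8/11] / (k - a')^2.
Order-2 pole: residue = g'(a); g'((9/20) - ((1/60)*sqrt(5871))*i) = -((1461450/800438441)*sqrt(5871))*i, so the residue is -((1461450/800438441)*sqrt(5871))*i.


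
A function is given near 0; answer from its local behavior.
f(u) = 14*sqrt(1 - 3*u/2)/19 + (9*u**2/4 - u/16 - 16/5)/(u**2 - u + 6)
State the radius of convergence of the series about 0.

The radius of convergence is 2/3.

Denominator factor (u**2 - u + 6): discriminant -23, complex-conjugate roots (1/2) + ((1/2)*sqrt(23))*i and (1/2) - ((1/2)*sqrt(23))*i; poles of order 1, moduli sqrt(6) and sqrt(6).
Branch term (14/19)*sqrt(1 - u/(2/3)): its argument vanishes at u = 2/3, a square-root branch point, modulus 2/3.
The radius of convergence is the smallest modulus among the singular points: 2/3.


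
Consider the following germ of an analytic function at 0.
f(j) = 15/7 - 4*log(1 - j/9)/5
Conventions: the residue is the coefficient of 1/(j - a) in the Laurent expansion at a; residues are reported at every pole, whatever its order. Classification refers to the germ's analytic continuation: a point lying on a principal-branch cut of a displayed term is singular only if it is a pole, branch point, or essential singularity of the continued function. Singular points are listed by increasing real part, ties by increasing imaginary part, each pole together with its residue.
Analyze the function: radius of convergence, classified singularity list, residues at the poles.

Branch term (-4/5)*log(1 - j/(9)): its argument vanishes at j = 9, a logarithmic branch point, modulus 9.
The radius of convergence is the smallest modulus among the singular points: 9.

Radius of convergence at 0: 9.
At 9: a logarithmic branch point.


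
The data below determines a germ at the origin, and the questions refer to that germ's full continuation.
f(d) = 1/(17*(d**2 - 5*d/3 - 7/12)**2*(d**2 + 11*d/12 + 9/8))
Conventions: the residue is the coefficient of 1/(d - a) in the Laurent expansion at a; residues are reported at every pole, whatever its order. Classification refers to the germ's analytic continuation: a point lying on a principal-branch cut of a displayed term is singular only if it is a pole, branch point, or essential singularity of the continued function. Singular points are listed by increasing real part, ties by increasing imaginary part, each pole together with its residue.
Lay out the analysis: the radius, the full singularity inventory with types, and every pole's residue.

Denominator factor (d**2 - 5*d/3 - 7/12)^2: discriminant 46/9, real irrational roots 5/6 + (1/6)*sqrt(46) and 5/6 - (1/6)*sqrt(46); poles of order 2, moduli 5/6 + (1/6)*sqrt(46) and -5/6 + (1/6)*sqrt(46).
Denominator factor (d**2 + 11*d/12 + 9/8): discriminant -527/144, complex-conjugate roots (-11/24) + ((1/24)*sqrt(527))*i and (-11/24) - ((1/24)*sqrt(527))*i; poles of order 1, moduli (3/4)*sqrt(2) and (3/4)*sqrt(2).
The radius of convergence is the smallest modulus among the singular points: -5/6 + (1/6)*sqrt(46).
The factor d**2 + 11*d/12 + 9/8 splits as (d - a)(d - a') with a = (-11/24) - ((1/24)*sqrt(527))*i, a' = (-11/24) + ((1/24)*sqrt(527))*i. At the order-1 pole a set g(d) = (d - a)*f(d) = [1/(17*(d**2 - 5*d/3 - 7/12)**2)] / (d - a').
Simple pole: residue = g(a) at a = (-11/24) - ((1/24)*sqrt(527))*i, which is (-1011096/516683873) - ((52233768/272292401071)*sqrt(527))*i.
The factor d**2 + 11*d/12 + 9/8 splits as (d - a)(d - a') with a = (-11/24) + ((1/24)*sqrt(527))*i, a' = (-11/24) - ((1/24)*sqrt(527))*i. At the order-1 pole a set g(d) = (d - a)*f(d) = [1/(17*(d**2 - 5*d/3 - 7/12)**2)] / (d - a').
Simple pole: residue = g(a) at a = (-11/24) + ((1/24)*sqrt(527))*i, which is (-1011096/516683873) + ((52233768/272292401071)*sqrt(527))*i.
The factor d**2 - 5*d/3 - 7/12 splits as (d - a)(d - a') with a = 5/6 - (1/6)*sqrt(46), a' = 5/6 + (1/6)*sqrt(46). At the order-2 pole a set g(d) = (d - a)^2*f(d) = [1/(17*(d**2 + 11*d/12 + 9/8))] / (d - a')^2.
Order-2 pole: residue = g'(a); g'(5/6 - (1/6)*sqrt(46)) = 1011096/516683873 + (188225316/273325768817)*sqrt(46), so the residue is 1011096/516683873 + (188225316/273325768817)*sqrt(46).
The factor d**2 - 5*d/3 - 7/12 splits as (d - a)(d - a') with a = 5/6 + (1/6)*sqrt(46), a' = 5/6 - (1/6)*sqrt(46). At the order-2 pole a set g(d) = (d - a)^2*f(d) = [1/(17*(d**2 + 11*d/12 + 9/8))] / (d - a')^2.
Order-2 pole: residue = g'(a); g'(5/6 + (1/6)*sqrt(46)) = 1011096/516683873 - (188225316/273325768817)*sqrt(46), so the residue is 1011096/516683873 - (188225316/273325768817)*sqrt(46).
List the singular points by increasing real part (a conjugate pair: the negative imaginary part first).

Radius of convergence at 0: -5/6 + (1/6)*sqrt(46).
At (-11/24) - ((1/24)*sqrt(527))*i: a pole of order 1; residue (-1011096/516683873) - ((52233768/272292401071)*sqrt(527))*i.
At (-11/24) + ((1/24)*sqrt(527))*i: a pole of order 1; residue (-1011096/516683873) + ((52233768/272292401071)*sqrt(527))*i.
At 5/6 - (1/6)*sqrt(46): a pole of order 2; residue 1011096/516683873 + (188225316/273325768817)*sqrt(46).
At 5/6 + (1/6)*sqrt(46): a pole of order 2; residue 1011096/516683873 - (188225316/273325768817)*sqrt(46).


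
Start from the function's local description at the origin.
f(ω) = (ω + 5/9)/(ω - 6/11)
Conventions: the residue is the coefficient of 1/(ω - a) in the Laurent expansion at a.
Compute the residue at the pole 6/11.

At the order-1 pole 6/11 set g(ω) = (ω - (6/11))*f(ω) = ω + 5/9.
Simple pole: residue = g(a) at a = 6/11, which is 109/99.

The residue is 109/99.


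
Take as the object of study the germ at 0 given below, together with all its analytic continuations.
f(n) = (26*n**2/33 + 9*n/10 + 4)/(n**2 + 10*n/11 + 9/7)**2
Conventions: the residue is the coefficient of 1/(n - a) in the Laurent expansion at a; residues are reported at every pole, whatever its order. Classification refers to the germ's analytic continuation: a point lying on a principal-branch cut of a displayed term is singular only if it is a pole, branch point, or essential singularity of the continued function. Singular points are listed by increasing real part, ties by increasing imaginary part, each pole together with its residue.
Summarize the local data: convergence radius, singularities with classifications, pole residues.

Radius of convergence at 0: (3/7)*sqrt(7).
At (-5/11) - ((1/77)*sqrt(6398))*i: a pole of order 2; residue ((85789/6683168)*sqrt(6398))*i.
At (-5/11) + ((1/77)*sqrt(6398))*i: a pole of order 2; residue -((85789/6683168)*sqrt(6398))*i.

Denominator factor (n**2 + 10*n/11 + 9/7)^2: discriminant -3656/847, complex-conjugate roots (-5/11) + ((1/77)*sqrt(6398))*i and (-5/11) - ((1/77)*sqrt(6398))*i; poles of order 2, moduli (3/7)*sqrt(7) and (3/7)*sqrt(7).
The radius of convergence is the smallest modulus among the singular points: (3/7)*sqrt(7).
The factor n**2 + 10*n/11 + 9/7 splits as (n - a)(n - a') with a = (-5/11) - ((1/77)*sqrt(6398))*i, a' = (-5/11) + ((1/77)*sqrt(6398))*i. At the order-2 pole a set g(n) = (n - a)^2*f(n) = [26*n**2/33 + 9*n/10 + 4] / (n - a')^2.
Order-2 pole: residue = g'(a); g'((-5/11) - ((1/77)*sqrt(6398))*i) = ((85789/6683168)*sqrt(6398))*i, so the residue is ((85789/6683168)*sqrt(6398))*i.
The factor n**2 + 10*n/11 + 9/7 splits as (n - a)(n - a') with a = (-5/11) + ((1/77)*sqrt(6398))*i, a' = (-5/11) - ((1/77)*sqrt(6398))*i. At the order-2 pole a set g(n) = (n - a)^2*f(n) = [26*n**2/33 + 9*n/10 + 4] / (n - a')^2.
Order-2 pole: residue = g'(a); g'((-5/11) + ((1/77)*sqrt(6398))*i) = -((85789/6683168)*sqrt(6398))*i, so the residue is -((85789/6683168)*sqrt(6398))*i.
List the singular points by increasing real part (a conjugate pair: the negative imaginary part first).


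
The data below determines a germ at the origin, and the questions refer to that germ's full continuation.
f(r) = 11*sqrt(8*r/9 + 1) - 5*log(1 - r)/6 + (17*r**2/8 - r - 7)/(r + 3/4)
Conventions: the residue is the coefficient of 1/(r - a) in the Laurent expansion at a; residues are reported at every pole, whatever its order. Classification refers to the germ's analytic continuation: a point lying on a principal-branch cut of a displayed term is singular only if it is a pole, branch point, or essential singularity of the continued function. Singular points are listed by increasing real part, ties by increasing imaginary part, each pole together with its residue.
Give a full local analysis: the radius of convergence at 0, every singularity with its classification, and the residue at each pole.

Radius of convergence at 0: 3/4.
At -9/8: an algebraic (square-root) branch point.
At -3/4: a pole of order 1; residue -647/128.
At 1: a logarithmic branch point.

Denominator factor (r + 3/4): pole of order 1 at -3/4, modulus 3/4.
Branch term (-5/6)*log(1 - r/(1)): its argument vanishes at r = 1, a logarithmic branch point, modulus 1.
Branch term (11)*sqrt(1 - r/(-9/8)): its argument vanishes at r = -9/8, a square-root branch point, modulus 9/8.
The radius of convergence is the smallest modulus among the singular points: 3/4.
The branch terms are analytic at -3/4 and contribute nothing to the residue; only the rational part matters.
At the order-1 pole -3/4 set g(r) = (r - (-3/4))*(rational part) = 17*r**2/8 - r - 7.
Simple pole: residue = g(a) at a = -3/4, which is -647/128.
List the singular points by increasing real part (a conjugate pair: the negative imaginary part first).


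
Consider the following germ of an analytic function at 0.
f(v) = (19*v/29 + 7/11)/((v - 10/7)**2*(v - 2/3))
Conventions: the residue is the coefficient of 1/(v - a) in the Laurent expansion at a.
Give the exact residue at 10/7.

The residue is -150969/81664.

At the order-2 pole 10/7 set g(v) = (v - (10/7))^2*f(v) = (19*v/29 + 7/11)/(v - 2/3).
Order-2 pole: residue = g'(a); g'(10/7) = -150969/81664, so the residue is -150969/81664.


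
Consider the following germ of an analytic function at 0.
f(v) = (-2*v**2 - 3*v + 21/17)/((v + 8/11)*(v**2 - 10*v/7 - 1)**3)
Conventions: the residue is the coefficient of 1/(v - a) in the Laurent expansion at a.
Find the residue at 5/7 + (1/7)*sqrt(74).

The factor v**2 - 10*v/7 - 1 splits as (v - a)(v - a') with a = 5/7 + (1/7)*sqrt(74), a' = 5/7 - (1/7)*sqrt(74). At the order-3 pole a set g(v) = (v - a)^3*f(v) = [(-2*v**2 - 3*v + 21/17)/(v + 8/11)] / (v - a')^3.
Order-3 pole: residue = g''(a)/2; g''(5/7 + (1/7)*sqrt(74)) = -24371101139/1891838897 + (2787201879/1891838897)*sqrt(74), so the residue is -24371101139/3783677794 + (2787201879/3783677794)*sqrt(74).

The residue is -24371101139/3783677794 + (2787201879/3783677794)*sqrt(74).


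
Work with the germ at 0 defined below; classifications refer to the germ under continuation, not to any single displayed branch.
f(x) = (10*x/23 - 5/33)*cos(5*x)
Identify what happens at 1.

There is no denominator, hence no pole anywhere.
The factor cos(5*x) is entire.
So the germ continues analytically to 1.

The point is a regular point.


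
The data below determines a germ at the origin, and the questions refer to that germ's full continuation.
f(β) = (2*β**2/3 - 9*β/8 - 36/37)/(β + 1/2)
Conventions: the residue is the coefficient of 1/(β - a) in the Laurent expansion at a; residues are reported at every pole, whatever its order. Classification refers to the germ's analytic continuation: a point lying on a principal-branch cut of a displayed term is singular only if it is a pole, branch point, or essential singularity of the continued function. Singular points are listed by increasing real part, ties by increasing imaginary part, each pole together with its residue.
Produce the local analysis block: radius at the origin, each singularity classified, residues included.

Radius of convergence at 0: 1/2.
At -1/2: a pole of order 1; residue -433/1776.

Denominator factor (β + 1/2): pole of order 1 at -1/2, modulus 1/2.
The radius of convergence is the smallest modulus among the singular points: 1/2.
At the order-1 pole -1/2 set g(β) = (β - (-1/2))*f(β) = 2*β**2/3 - 9*β/8 - 36/37.
Simple pole: residue = g(a) at a = -1/2, which is -433/1776.


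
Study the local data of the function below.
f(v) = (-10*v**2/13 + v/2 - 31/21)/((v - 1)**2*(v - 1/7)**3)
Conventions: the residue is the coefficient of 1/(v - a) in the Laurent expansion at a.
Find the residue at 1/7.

The residue is -271313/33696.

At the order-3 pole 1/7 set g(v) = (v - (1/7))^3*f(v) = (-10*v**2/13 + v/2 - 31/21)/(v - 1)**2.
Order-3 pole: residue = g''(a)/2; g''(1/7) = -271313/16848, so the residue is -271313/33696.


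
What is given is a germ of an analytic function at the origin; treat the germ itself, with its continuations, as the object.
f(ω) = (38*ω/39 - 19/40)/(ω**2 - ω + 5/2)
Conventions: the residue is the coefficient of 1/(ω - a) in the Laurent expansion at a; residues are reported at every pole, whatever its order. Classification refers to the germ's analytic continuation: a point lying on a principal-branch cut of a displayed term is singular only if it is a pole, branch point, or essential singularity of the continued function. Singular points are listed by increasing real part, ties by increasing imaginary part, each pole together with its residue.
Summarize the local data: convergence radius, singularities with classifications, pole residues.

Denominator factor (ω**2 - ω + 5/2): discriminant -9, complex-conjugate roots (1/2) + (3/2)*i and (1/2) - (3/2)*i; poles of order 1, moduli (1/2)*sqrt(10) and (1/2)*sqrt(10).
The radius of convergence is the smallest modulus among the singular points: (1/2)*sqrt(10).
The factor ω**2 - ω + 5/2 splits as (ω - a)(ω - a') with a = (1/2) - (3/2)*i, a' = (1/2) + (3/2)*i. At the order-1 pole a set g(ω) = (ω - a)*f(ω) = [38*ω/39 - 19/40] / (ω - a').
Simple pole: residue = g(a) at a = (1/2) - (3/2)*i, which is (19/39) + (19/4680)*i.
The factor ω**2 - ω + 5/2 splits as (ω - a)(ω - a') with a = (1/2) + (3/2)*i, a' = (1/2) - (3/2)*i. At the order-1 pole a set g(ω) = (ω - a)*f(ω) = [38*ω/39 - 19/40] / (ω - a').
Simple pole: residue = g(a) at a = (1/2) + (3/2)*i, which is (19/39) - (19/4680)*i.
List the singular points by increasing real part (a conjugate pair: the negative imaginary part first).

Radius of convergence at 0: (1/2)*sqrt(10).
At (1/2) - (3/2)*i: a pole of order 1; residue (19/39) + (19/4680)*i.
At (1/2) + (3/2)*i: a pole of order 1; residue (19/39) - (19/4680)*i.


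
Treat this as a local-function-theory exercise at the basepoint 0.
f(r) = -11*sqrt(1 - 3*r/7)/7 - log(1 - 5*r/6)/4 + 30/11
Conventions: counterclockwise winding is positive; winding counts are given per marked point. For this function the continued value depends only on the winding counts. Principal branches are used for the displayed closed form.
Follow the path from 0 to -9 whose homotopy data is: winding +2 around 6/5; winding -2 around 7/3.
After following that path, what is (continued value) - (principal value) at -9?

Continued minus principal equals -pi*i.

The rational part is single-valued and drops out of the difference; each branch term changes only by its own monodromy.
(-11/7)*sqrt(1 - r/(7/3)): winding -2 is even, the square root returns to the same sheet, contribution 0.
(-1/4)*log(1 - r/(6/5)): each positive loop around 6/5 adds 2*pi*i to the log, so winding +2 contributes (-1/4)*(2)*2*pi*i = -pi*i.
Summing the contributions at r = -9 gives -pi*i.


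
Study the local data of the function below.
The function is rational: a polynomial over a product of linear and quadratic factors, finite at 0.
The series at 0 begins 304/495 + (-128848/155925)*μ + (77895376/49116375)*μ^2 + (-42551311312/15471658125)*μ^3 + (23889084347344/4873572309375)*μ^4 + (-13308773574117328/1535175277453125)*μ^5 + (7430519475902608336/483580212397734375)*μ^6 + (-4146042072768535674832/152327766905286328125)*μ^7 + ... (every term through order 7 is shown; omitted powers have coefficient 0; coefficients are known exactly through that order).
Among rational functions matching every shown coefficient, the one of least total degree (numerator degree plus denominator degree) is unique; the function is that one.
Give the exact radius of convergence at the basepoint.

No rational of total degree below 4 reproduces all 8 coefficients; solving the [1/3] Pade equations on them gives f(μ) = (38/11 - 20*μ/21)/((μ - 5)*(μ**2 - 10*μ/7 - 9/8)), whose expansion matches every shown term.
Denominator factor (μ**2 - 10*μ/7 - 9/8): discriminant 641/98, real irrational roots 5/7 + (1/28)*sqrt(1282) and 5/7 - (1/28)*sqrt(1282); poles of order 1, moduli 5/7 + (1/28)*sqrt(1282) and -5/7 + (1/28)*sqrt(1282).
Denominator factor (μ - 5): pole of order 1 at 5, modulus 5.
The radius of convergence is the smallest modulus among the singular points: -5/7 + (1/28)*sqrt(1282).

The radius of convergence is -5/7 + (1/28)*sqrt(1282).


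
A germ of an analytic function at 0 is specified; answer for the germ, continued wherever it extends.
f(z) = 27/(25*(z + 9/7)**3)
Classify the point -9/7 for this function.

The denominator factor z + 9/7 vanishes at -9/7 and appears to the power 3; the numerator there equals 27/25, nonzero, and no other factor vanishes.
Hence a pole whose order is the multiplicity, 3.

The point is a pole of order 3.


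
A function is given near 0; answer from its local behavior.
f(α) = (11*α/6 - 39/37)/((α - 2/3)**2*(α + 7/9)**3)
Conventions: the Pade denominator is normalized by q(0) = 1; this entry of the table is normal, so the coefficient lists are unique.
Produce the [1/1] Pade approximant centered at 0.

Taylor coefficients needed (expand at 0): a_0 = -255879/50764, a_1 = 9301311/710696, a_2 = -8929521/268912.
Write the denominator as Q(α) = 1 + q1*α. Requiring Q*f - P = O(α^3) with deg P <= 1 kills the coefficients of α^2..α^2 in Q*f:
  α^2: a_2 + q1*a_1 = 0, i.e. -8929521/268912 + (9301311/710696)*q1 = 0.
Solving this linear system: q1 = 151071/59542.
The numerator is Q*f truncated at degree 1: P0 = a_0 = -255879/50764; P1 = a_1 + q1*a_0 = 451289637/1511295044.

The Pade approximant has numerator coefficients [-255879/50764, 451289637/1511295044]; denominator coefficients [1, 151071/59542].


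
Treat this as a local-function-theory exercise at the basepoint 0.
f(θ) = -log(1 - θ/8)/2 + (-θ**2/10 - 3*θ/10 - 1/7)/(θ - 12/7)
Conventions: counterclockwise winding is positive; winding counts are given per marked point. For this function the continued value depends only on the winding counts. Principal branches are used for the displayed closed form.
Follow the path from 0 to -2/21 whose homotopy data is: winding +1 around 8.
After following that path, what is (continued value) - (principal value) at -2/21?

The rational part is single-valued and drops out of the difference; each branch term changes only by its own monodromy.
(-1/2)*log(1 - θ/(8)): each positive loop around 8 adds 2*pi*i to the log, so winding +1 contributes (-1/2)*(1)*2*pi*i = -pi*i.
Summing the contributions at θ = -2/21 gives -pi*i.

Continued minus principal equals -pi*i.


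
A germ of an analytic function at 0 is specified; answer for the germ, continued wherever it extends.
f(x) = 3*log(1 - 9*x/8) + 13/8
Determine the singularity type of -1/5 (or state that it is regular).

The point is a regular point.

There is no denominator, hence no pole anywhere.
Branch term log(1 - x/(8/9)): argument at -1/5 is 49/40, nonzero, so -1/5 is not its branch point (a point on a principal cut is still regular for the continued germ).
So the germ continues analytically to -1/5.


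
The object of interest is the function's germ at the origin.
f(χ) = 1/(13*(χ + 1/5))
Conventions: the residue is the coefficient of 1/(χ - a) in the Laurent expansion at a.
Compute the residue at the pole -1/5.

At the order-1 pole -1/5 set g(χ) = (χ - (-1/5))*f(χ) = 1/13.
Simple pole: residue = g(a) at a = -1/5, which is 1/13.

The residue is 1/13.


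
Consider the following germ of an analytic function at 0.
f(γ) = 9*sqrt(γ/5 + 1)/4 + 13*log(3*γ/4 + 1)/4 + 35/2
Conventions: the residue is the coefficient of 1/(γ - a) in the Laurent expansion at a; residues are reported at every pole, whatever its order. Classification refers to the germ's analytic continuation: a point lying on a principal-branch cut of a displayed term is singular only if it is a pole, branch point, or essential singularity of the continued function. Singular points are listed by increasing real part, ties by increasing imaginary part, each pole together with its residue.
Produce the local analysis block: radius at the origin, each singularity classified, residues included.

Radius of convergence at 0: 4/3.
At -5: an algebraic (square-root) branch point.
At -4/3: a logarithmic branch point.

Branch term (13/4)*log(1 - γ/(-4/3)): its argument vanishes at γ = -4/3, a logarithmic branch point, modulus 4/3.
Branch term (9/4)*sqrt(1 - γ/(-5)): its argument vanishes at γ = -5, a square-root branch point, modulus 5.
The radius of convergence is the smallest modulus among the singular points: 4/3.
List the singular points by increasing real part (a conjugate pair: the negative imaginary part first).


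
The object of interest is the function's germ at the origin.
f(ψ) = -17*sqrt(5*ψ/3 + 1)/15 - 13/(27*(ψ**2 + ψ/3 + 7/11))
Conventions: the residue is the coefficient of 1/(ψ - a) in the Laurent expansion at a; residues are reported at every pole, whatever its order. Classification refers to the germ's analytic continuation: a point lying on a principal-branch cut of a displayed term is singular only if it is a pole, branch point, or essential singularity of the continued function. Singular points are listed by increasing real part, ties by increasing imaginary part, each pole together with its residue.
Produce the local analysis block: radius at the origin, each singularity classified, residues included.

Radius of convergence at 0: 3/5.
At -3/5: an algebraic (square-root) branch point.
At (-1/6) - ((1/66)*sqrt(2651))*i: a pole of order 1; residue -((13/2169)*sqrt(2651))*i.
At (-1/6) + ((1/66)*sqrt(2651))*i: a pole of order 1; residue ((13/2169)*sqrt(2651))*i.

Denominator factor (ψ**2 + ψ/3 + 7/11): discriminant -241/99, complex-conjugate roots (-1/6) + ((1/66)*sqrt(2651))*i and (-1/6) - ((1/66)*sqrt(2651))*i; poles of order 1, moduli (1/11)*sqrt(77) and (1/11)*sqrt(77).
Branch term (-17/15)*sqrt(1 - ψ/(-3/5)): its argument vanishes at ψ = -3/5, a square-root branch point, modulus 3/5.
The radius of convergence is the smallest modulus among the singular points: 3/5.
The branch term is analytic at (-1/6) - ((1/66)*sqrt(2651))*i and contributes nothing to the residue; only the rational part matters.
The factor ψ**2 + ψ/3 + 7/11 splits as (ψ - a)(ψ - a') with a = (-1/6) - ((1/66)*sqrt(2651))*i, a' = (-1/6) + ((1/66)*sqrt(2651))*i. At the order-1 pole a set g(ψ) = (ψ - a)*(rational part) = [-13/27] / (ψ - a').
Simple pole: residue = g(a) at a = (-1/6) - ((1/66)*sqrt(2651))*i, which is -((13/2169)*sqrt(2651))*i.
The branch term is analytic at (-1/6) + ((1/66)*sqrt(2651))*i and contributes nothing to the residue; only the rational part matters.
The factor ψ**2 + ψ/3 + 7/11 splits as (ψ - a)(ψ - a') with a = (-1/6) + ((1/66)*sqrt(2651))*i, a' = (-1/6) - ((1/66)*sqrt(2651))*i. At the order-1 pole a set g(ψ) = (ψ - a)*(rational part) = [-13/27] / (ψ - a').
Simple pole: residue = g(a) at a = (-1/6) + ((1/66)*sqrt(2651))*i, which is ((13/2169)*sqrt(2651))*i.
List the singular points by increasing real part (a conjugate pair: the negative imaginary part first).


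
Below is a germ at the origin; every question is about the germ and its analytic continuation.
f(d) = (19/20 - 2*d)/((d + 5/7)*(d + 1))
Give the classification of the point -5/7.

The denominator factor d + 5/7 vanishes at -5/7 and appears to the power 1; the numerator there equals 333/140, nonzero, and no other factor vanishes.
Hence a pole whose order is the multiplicity, 1.

The point is a pole of order 1.


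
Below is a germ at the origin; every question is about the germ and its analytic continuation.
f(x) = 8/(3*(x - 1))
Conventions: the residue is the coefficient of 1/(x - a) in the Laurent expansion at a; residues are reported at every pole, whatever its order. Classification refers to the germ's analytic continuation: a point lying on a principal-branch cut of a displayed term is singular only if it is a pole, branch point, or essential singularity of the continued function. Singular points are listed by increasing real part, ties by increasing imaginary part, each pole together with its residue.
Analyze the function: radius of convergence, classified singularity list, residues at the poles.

Denominator factor (x - 1): pole of order 1 at 1, modulus 1.
The radius of convergence is the smallest modulus among the singular points: 1.
At the order-1 pole 1 set g(x) = (x - (1))*f(x) = 8/3.
Simple pole: residue = g(a) at a = 1, which is 8/3.

Radius of convergence at 0: 1.
At 1: a pole of order 1; residue 8/3.


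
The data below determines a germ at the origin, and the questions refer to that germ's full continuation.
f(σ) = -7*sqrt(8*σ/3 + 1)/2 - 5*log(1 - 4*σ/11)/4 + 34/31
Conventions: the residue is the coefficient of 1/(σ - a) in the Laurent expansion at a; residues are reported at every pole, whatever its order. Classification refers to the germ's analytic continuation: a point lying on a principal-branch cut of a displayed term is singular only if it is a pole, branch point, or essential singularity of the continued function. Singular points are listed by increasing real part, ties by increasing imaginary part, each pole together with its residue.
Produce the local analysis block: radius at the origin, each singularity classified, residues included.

Branch term (-7/2)*sqrt(1 - σ/(-3/8)): its argument vanishes at σ = -3/8, a square-root branch point, modulus 3/8.
Branch term (-5/4)*log(1 - σ/(11/4)): its argument vanishes at σ = 11/4, a logarithmic branch point, modulus 11/4.
The radius of convergence is the smallest modulus among the singular points: 3/8.
List the singular points by increasing real part (a conjugate pair: the negative imaginary part first).

Radius of convergence at 0: 3/8.
At -3/8: an algebraic (square-root) branch point.
At 11/4: a logarithmic branch point.


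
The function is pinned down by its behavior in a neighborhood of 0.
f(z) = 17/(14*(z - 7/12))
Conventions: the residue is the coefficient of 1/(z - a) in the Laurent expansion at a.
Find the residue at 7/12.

At the order-1 pole 7/12 set g(z) = (z - (7/12))*f(z) = 17/14.
Simple pole: residue = g(a) at a = 7/12, which is 17/14.

The residue is 17/14.


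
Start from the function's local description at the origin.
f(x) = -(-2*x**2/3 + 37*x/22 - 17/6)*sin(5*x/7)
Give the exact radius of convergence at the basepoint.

The radius of convergence is infinite.

The factor -sin(5*x/7) is entire and contributes no finite singular point.
The polynomial part has no poles.
No finite singular points: the Taylor series at 0 converges everywhere.


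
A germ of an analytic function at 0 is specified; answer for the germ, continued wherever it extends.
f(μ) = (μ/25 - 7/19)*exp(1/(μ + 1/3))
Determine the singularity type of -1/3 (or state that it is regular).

The point is an essential singularity.

The exponent 1/(μ - (-1/3)) has a pole at -1/3, so exp(1/(μ - (-1/3))) takes every nonzero value near it: an essential singularity (not a pole of any order).


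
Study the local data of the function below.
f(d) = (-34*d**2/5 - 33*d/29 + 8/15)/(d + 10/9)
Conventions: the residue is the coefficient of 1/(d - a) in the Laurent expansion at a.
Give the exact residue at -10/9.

At the order-1 pole -10/9 set g(d) = (d - (-10/9))*f(d) = -34*d**2/5 - 33*d/29 + 8/15.
Simple pole: residue = g(a) at a = -10/9, which is -77486/11745.

The residue is -77486/11745.


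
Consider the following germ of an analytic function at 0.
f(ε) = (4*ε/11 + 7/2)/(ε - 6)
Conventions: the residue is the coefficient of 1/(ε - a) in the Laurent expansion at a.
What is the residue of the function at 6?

At the order-1 pole 6 set g(ε) = (ε - (6))*f(ε) = 4*ε/11 + 7/2.
Simple pole: residue = g(a) at a = 6, which is 125/22.

The residue is 125/22.


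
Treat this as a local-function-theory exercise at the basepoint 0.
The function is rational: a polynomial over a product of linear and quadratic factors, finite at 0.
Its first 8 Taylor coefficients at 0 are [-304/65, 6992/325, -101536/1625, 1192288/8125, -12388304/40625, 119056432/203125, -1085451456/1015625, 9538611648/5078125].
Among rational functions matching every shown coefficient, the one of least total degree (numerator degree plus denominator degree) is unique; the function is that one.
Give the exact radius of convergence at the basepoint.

The radius of convergence is 5/8.

No rational of total degree below 4 reproduces all 8 coefficients; solving the [0/4] Pade equations on them gives f(μ) = -38/(13*(μ + 5/8)*(μ + 1)**3), whose expansion matches every shown term.
Denominator factor (μ + 5/8): pole of order 1 at -5/8, modulus 5/8.
Denominator factor (μ + 1)^3: pole of order 3 at -1, modulus 1.
The radius of convergence is the smallest modulus among the singular points: 5/8.


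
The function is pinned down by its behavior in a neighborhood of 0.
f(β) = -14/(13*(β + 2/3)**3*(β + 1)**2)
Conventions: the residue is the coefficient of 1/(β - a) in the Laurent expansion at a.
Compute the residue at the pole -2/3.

The residue is -3402/13.

At the order-3 pole -2/3 set g(β) = (β - (-2/3))^3*f(β) = -14/(13*(β + 1)**2).
Order-3 pole: residue = g''(a)/2; g''(-2/3) = -6804/13, so the residue is -3402/13.


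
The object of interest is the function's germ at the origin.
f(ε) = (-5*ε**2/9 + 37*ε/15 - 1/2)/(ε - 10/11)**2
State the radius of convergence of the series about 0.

The radius of convergence is 10/11.

Denominator factor (ε - 10/11)^2: pole of order 2 at 10/11, modulus 10/11.
The radius of convergence is the smallest modulus among the singular points: 10/11.


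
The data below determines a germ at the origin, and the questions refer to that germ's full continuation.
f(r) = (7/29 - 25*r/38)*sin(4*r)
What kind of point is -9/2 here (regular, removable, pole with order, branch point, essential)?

There is no denominator, hence no pole anywhere.
The factor sin(4*r) is entire.
So the germ continues analytically to -9/2.

The point is a regular point.


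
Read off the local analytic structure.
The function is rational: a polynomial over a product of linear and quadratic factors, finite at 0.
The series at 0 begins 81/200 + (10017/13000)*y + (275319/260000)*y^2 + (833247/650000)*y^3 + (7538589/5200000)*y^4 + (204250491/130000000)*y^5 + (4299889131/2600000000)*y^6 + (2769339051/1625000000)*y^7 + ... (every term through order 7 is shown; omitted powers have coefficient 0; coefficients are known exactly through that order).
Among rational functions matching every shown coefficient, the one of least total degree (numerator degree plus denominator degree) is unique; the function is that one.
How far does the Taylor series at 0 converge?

The radius of convergence is 10/9.

No rational of total degree below 3 reproduces all 8 coefficients; solving the [1/2] Pade equations on them gives f(y) = (2*y/39 + 1/2)/(y - 10/9)**2, whose expansion matches every shown term.
Denominator factor (y - 10/9)^2: pole of order 2 at 10/9, modulus 10/9.
The radius of convergence is the smallest modulus among the singular points: 10/9.


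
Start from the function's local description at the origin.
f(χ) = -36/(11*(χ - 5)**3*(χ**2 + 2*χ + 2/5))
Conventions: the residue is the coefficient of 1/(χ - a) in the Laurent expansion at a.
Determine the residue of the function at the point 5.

The residue is -18100/2259169.

At the order-3 pole 5 set g(χ) = (χ - (5))^3*f(χ) = -36/(11*(χ**2 + 2*χ + 2/5)).
Order-3 pole: residue = g''(a)/2; g''(5) = -36200/2259169, so the residue is -18100/2259169.


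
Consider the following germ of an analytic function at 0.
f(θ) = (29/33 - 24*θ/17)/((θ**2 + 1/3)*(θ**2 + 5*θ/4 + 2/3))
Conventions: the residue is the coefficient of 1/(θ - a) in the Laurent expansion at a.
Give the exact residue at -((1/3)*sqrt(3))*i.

The factor θ**2 + 1/3 splits as (θ - a)(θ - a') with a = -((1/3)*sqrt(3))*i, a' = ((1/3)*sqrt(3))*i. At the order-1 pole a set g(θ) = (θ - a)*f(θ) = [(29/33 - 24*θ/17)/(θ**2 + 5*θ/4 + 2/3)] / (θ - a').
Simple pole: residue = g(a) at a = -((1/3)*sqrt(3))*i, which is (-3018/2431) - ((568/2431)*sqrt(3))*i.

The residue is (-3018/2431) - ((568/2431)*sqrt(3))*i.


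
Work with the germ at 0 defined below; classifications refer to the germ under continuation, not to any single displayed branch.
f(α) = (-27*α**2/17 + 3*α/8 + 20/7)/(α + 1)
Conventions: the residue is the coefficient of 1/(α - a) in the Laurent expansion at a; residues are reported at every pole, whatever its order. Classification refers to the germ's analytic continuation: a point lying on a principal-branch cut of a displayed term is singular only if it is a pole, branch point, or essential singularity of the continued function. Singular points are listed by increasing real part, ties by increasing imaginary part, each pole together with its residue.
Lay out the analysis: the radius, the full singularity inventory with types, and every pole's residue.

Denominator factor (α + 1): pole of order 1 at -1, modulus 1.
The radius of convergence is the smallest modulus among the singular points: 1.
At the order-1 pole -1 set g(α) = (α - (-1))*f(α) = -27*α**2/17 + 3*α/8 + 20/7.
Simple pole: residue = g(a) at a = -1, which is 851/952.

Radius of convergence at 0: 1.
At -1: a pole of order 1; residue 851/952.


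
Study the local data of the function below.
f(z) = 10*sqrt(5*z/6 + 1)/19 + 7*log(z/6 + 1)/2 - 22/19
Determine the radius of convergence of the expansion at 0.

The radius of convergence is 6/5.

Branch term (10/19)*sqrt(1 - z/(-6/5)): its argument vanishes at z = -6/5, a square-root branch point, modulus 6/5.
Branch term (7/2)*log(1 - z/(-6)): its argument vanishes at z = -6, a logarithmic branch point, modulus 6.
The radius of convergence is the smallest modulus among the singular points: 6/5.


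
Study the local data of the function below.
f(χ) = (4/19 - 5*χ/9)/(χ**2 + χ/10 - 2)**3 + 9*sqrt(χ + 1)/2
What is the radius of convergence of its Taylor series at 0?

The radius of convergence is 1.

Denominator factor (χ**2 + χ/10 - 2)^3: discriminant 801/100, real irrational roots -1/20 + (3/20)*sqrt(89) and -1/20 - (3/20)*sqrt(89); poles of order 3, moduli -1/20 + (3/20)*sqrt(89) and 1/20 + (3/20)*sqrt(89).
Branch term (9/2)*sqrt(1 - χ/(-1)): its argument vanishes at χ = -1, a square-root branch point, modulus 1.
The radius of convergence is the smallest modulus among the singular points: 1.


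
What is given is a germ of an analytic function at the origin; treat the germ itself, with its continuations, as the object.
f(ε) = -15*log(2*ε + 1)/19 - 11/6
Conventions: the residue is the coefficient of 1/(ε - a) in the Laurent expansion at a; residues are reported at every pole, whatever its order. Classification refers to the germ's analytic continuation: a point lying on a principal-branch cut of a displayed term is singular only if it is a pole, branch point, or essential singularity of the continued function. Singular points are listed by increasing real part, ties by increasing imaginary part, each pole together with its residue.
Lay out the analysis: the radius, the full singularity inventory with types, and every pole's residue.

Branch term (-15/19)*log(1 - ε/(-1/2)): its argument vanishes at ε = -1/2, a logarithmic branch point, modulus 1/2.
The radius of convergence is the smallest modulus among the singular points: 1/2.

Radius of convergence at 0: 1/2.
At -1/2: a logarithmic branch point.


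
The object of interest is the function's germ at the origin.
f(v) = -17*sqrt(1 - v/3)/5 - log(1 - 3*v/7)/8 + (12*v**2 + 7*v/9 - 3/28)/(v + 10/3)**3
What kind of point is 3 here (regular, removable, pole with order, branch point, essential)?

The point is an algebraic (square-root) branch point.

The term (-17/5)*sqrt(1 - v/(3)) has argument 1 - 3/(3) = 0 at 3: a square-root (algebraic, two-sheeted) branch point; the remaining terms are analytic or single-valued there.


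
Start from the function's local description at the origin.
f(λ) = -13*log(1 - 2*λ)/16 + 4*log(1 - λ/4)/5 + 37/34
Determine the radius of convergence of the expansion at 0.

Branch term (-13/16)*log(1 - λ/(1/2)): its argument vanishes at λ = 1/2, a logarithmic branch point, modulus 1/2.
Branch term (4/5)*log(1 - λ/(4)): its argument vanishes at λ = 4, a logarithmic branch point, modulus 4.
The radius of convergence is the smallest modulus among the singular points: 1/2.

The radius of convergence is 1/2.


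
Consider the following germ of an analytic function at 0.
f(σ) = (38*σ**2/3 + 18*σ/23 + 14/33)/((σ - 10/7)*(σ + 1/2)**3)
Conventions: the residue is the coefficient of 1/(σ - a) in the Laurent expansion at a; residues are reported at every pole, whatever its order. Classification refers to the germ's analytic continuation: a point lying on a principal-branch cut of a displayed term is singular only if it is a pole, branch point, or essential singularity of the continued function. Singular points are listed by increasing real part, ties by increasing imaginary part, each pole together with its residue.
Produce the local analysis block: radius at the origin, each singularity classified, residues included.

Denominator factor (σ + 1/2)^3: pole of order 3 at -1/2, modulus 1/2.
Denominator factor (σ - 10/7): pole of order 1 at 10/7, modulus 10/7.
The radius of convergence is the smallest modulus among the singular points: 1/2.
At the order-3 pole -1/2 set g(σ) = (σ - (-1/2))^3*f(σ) = (38*σ**2/3 + 18*σ/23 + 14/33)/(σ - 10/7).
Order-3 pole: residue = g''(a)/2; g''(-1/2) = -38033632/4979799, so the residue is -19016816/4979799.
At the order-1 pole 10/7 set g(σ) = (σ - (10/7))*f(σ) = (38*σ**2/3 + 18*σ/23 + 14/33)/(σ + 1/2)**3.
Simple pole: residue = g(a) at a = 10/7, which is 19016816/4979799.
List the singular points by increasing real part (a conjugate pair: the negative imaginary part first).

Radius of convergence at 0: 1/2.
At -1/2: a pole of order 3; residue -19016816/4979799.
At 10/7: a pole of order 1; residue 19016816/4979799.


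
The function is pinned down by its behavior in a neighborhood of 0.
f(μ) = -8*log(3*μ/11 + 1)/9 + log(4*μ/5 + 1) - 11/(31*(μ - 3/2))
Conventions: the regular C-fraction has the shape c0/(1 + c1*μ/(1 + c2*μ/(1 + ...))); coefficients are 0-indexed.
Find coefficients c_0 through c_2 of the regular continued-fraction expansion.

The regular C-fraction coefficients are [22/93, -5488/1815, 5441647/1660120].

Taylor coefficients (expand at 0): a_0 = 22/93, a_1 = 10976/15345, a_2 = -460316/2531925.
c0 = a_0 = 22/93. Peel one level at a time: if S = 1 + c*μ/S' with S'(0) = 1, then c is the μ-coefficient of S and S' = c*μ/(S - 1).
S_1 = c0/f = 1 + (-5488/1815)*μ + (10883294/1098075)*μ^2 + ...; c1 = -5488/1815.
S_2 = c1*μ/(S_1 - 1) = 1 + (5441647/1660120)*μ + ...; c2 = 5441647/1660120.


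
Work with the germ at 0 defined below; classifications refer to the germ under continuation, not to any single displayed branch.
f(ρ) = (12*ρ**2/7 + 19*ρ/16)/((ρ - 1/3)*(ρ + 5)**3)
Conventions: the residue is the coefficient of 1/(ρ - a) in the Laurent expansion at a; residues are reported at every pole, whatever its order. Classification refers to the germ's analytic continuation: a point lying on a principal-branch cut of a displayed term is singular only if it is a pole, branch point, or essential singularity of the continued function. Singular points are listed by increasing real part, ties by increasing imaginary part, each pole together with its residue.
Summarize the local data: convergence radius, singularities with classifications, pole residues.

Radius of convergence at 0: 1/3.
At -5: a pole of order 3; residue -1773/458752.
At 1/3: a pole of order 1; residue 1773/458752.

Denominator factor (ρ + 5)^3: pole of order 3 at -5, modulus 5.
Denominator factor (ρ - 1/3): pole of order 1 at 1/3, modulus 1/3.
The radius of convergence is the smallest modulus among the singular points: 1/3.
At the order-3 pole -5 set g(ρ) = (ρ - (-5))^3*f(ρ) = (12*ρ**2/7 + 19*ρ/16)/(ρ - 1/3).
Order-3 pole: residue = g''(a)/2; g''(-5) = -1773/229376, so the residue is -1773/458752.
At the order-1 pole 1/3 set g(ρ) = (ρ - (1/3))*f(ρ) = (12*ρ**2/7 + 19*ρ/16)/(ρ + 5)**3.
Simple pole: residue = g(a) at a = 1/3, which is 1773/458752.
List the singular points by increasing real part (a conjugate pair: the negative imaginary part first).
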